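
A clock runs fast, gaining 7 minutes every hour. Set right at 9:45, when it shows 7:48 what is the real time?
For every 60 true minutes, the faulty clock advances 67 minutes, so 1 faulty-clock minute corresponds to 60/67 true minutes.
From 9:45 to 7:48 on the faulty dial is 603 minutes.
True elapsed: 603 x 60/67 = 540 minutes = 9 hours.
True time: 9:45 + 9 hours = 6:45.

Final answer: 6:45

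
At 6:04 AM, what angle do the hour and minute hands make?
Hour hand position: 6 x 30 + 4 x 0.5 = 182 degrees
Minute hand position: 4 x 6 = 24 degrees
Difference: |182 - 24| = 158 degrees
The angle between the hands is 158 degrees

Final answer: 158 degrees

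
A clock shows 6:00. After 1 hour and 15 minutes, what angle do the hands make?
First find the time 1 hour and 15 minutes after 6:00.
Total minutes: 6 x 60 + 0 + 1 x 60 + 15 = 435.
435 mod 720 = 435 minutes = 7:15.
Now compute the angle at 7:15:
Hour hand: 7 x 30 + 15 x 0.5 = 217.5 degrees
Minute hand: 15 x 6 = 90 degrees
Difference: |217.5 - 90| = 127.5 degrees
The angle is 127.5 degrees

Final answer: 127.5 degrees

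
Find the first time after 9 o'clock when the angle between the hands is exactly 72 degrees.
At t minutes past 9:00, the hour hand is at 30 x 9 + 0.5t degrees and the minute hand is at 6t degrees.
The smaller angle between them is 72 degrees when |30H - 5.5t| = 72 or |30H - 5.5t| = 288.
With H = 9, solve 30 x 9 - 5.5t = +/- target for each target:
  t = (30 x 9 - 72) / 5.5 = 36
  t = (30 x 9 + 72) / 5.5 = 62.18 (outside (0, 60))
  t = (30 x 9 - 288) / 5.5 = -3.27 (outside (0, 60))
  t = (30 x 9 + 288) / 5.5 = 101.45 (outside (0, 60))
Valid solutions in (0, 60): {36} minutes.
The first occurrence is t = 36 minutes.
The hands form a 72-degree angle at 36 minutes past 9:00.

Final answer: 36 minutes past 9:00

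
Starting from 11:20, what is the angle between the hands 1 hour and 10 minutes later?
First find the time 1 hour and 10 minutes after 11:20.
Total minutes: 11 x 60 + 20 + 1 x 60 + 10 = 750.
750 mod 720 = 30 minutes = 12:30.
Now compute the angle at 12:30:
Hour hand: 0 x 30 + 30 x 0.5 = 15 degrees
Minute hand: 30 x 6 = 180 degrees
Difference: |15 - 180| = 165 degrees
The angle is 165 degrees

Final answer: 165 degrees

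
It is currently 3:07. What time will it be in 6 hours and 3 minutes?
Starting time: 3:07
Adding 3 minutes to 7 minutes: 7 + 3 = 10 minutes
Adding 6 hours: 3 + 6 = 9
Final time: 9:10

Final answer: 9:10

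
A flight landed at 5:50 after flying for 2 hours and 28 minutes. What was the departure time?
Starting time: 5:50 = 350 total minutes past 12:00
Subtracting: 2 hours and 28 minutes = 148 minutes
350 - 148 = 202 minutes
= 3 hours and 22 minutes past 12:00 = 3:22

Final answer: 3:22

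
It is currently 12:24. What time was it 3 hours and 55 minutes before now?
Starting time: 12:24 = 24 total minutes past 12:00
Subtracting: 3 hours and 55 minutes = 235 minutes
24 - 235 = -211 (negative, add 12 hours = 720) = 509 minutes
= 8 hours and 29 minutes past 12:00 = 8:29

Final answer: 8:29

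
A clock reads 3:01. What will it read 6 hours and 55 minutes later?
Starting time: 3:01
Adding 55 minutes to 1 minute: 1 + 55 = 56 minutes
Adding 6 hours: 3 + 6 = 9
Final time: 9:56

Final answer: 9:56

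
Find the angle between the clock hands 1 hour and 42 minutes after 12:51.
First find the time 1 hour and 42 minutes after 12:51.
Total minutes: 12 x 60 + 51 + 1 x 60 + 42 = 873.
873 mod 720 = 153 minutes = 2:33.
Now compute the angle at 2:33:
Hour hand: 2 x 30 + 33 x 0.5 = 76.5 degrees
Minute hand: 33 x 6 = 198 degrees
Difference: |76.5 - 198| = 121.5 degrees
The angle is 121.5 degrees

Final answer: 121.5 degrees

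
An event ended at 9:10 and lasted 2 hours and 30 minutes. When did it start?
Starting time: 9:10 = 550 total minutes past 12:00
Subtracting: 2 hours and 30 minutes = 150 minutes
550 - 150 = 400 minutes
= 6 hours and 40 minutes past 12:00 = 6:40

Final answer: 6:40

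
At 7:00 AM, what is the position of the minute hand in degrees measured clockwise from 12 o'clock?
The minute hand moves 6 degrees per minute.
At 7:00: 0 x 6 = 0 degrees

Final answer: 0 degrees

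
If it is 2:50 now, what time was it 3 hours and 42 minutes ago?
Starting time: 2:50 = 170 total minutes past 12:00
Subtracting: 3 hours and 42 minutes = 222 minutes
170 - 222 = -52 (negative, add 12 hours = 720) = 668 minutes
= 11 hours and 8 minutes past 12:00 = 11:08

Final answer: 11:08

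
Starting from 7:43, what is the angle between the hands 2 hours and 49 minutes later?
First find the time 2 hours and 49 minutes after 7:43.
Total minutes: 7 x 60 + 43 + 2 x 60 + 49 = 632.
632 mod 720 = 632 minutes = 10:32.
Now compute the angle at 10:32:
Hour hand: 10 x 30 + 32 x 0.5 = 316 degrees
Minute hand: 32 x 6 = 192 degrees
Difference: |316 - 192| = 124 degrees
The angle is 124 degrees

Final answer: 124 degrees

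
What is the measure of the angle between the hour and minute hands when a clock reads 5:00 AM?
Hour hand position: 5 x 30 + 0 x 0.5 = 150 degrees
Minute hand position: 0 x 6 = 0 degrees
Difference: |150 - 0| = 150 degrees
The angle between the hands is 150 degrees

Final answer: 150 degrees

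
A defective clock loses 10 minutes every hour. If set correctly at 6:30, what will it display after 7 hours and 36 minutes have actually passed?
For every 60 true minutes, the faulty clock advances 60 - 10 = 50 minutes.
True elapsed: 7 hours and 36 minutes = 456 minutes.
Faulty clock advances: 456 x 50/60 = 380 minutes (drift: 76 minutes behind).
Shown time: 6:30 + 380 minutes = 12:50.

Final answer: 12:50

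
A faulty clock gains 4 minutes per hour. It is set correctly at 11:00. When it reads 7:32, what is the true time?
For every 60 true minutes, the faulty clock advances 64 minutes, so 1 faulty-clock minute corresponds to 60/64 true minutes.
From 11:00 to 7:32 on the faulty dial is 512 minutes.
True elapsed: 512 x 60/64 = 480 minutes = 8 hours.
True time: 11:00 + 8 hours = 7:00.

Final answer: 7:00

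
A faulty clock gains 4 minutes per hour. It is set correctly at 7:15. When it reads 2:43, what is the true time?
For every 60 true minutes, the faulty clock advances 64 minutes, so 1 faulty-clock minute corresponds to 60/64 true minutes.
From 7:15 to 2:43 on the faulty dial is 448 minutes.
True elapsed: 448 x 60/64 = 420 minutes = 7 hours.
True time: 7:15 + 7 hours = 2:15.

Final answer: 2:15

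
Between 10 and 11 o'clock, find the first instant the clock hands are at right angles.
At t minutes past 10:00, the hour hand is at 30 x 10 + 0.5t degrees and the minute hand is at 6t degrees.
The smaller angle between them is 90 degrees when |30H - 5.5t| = 90 or |30H - 5.5t| = 270.
With H = 10, solve 30 x 10 - 5.5t = +/- target for each target:
  t = (30 x 10 - 90) / 5.5 = 38.18
  t = (30 x 10 + 90) / 5.5 = 70.91 (outside (0, 60))
  t = (30 x 10 - 270) / 5.5 = 5.45
  t = (30 x 10 + 270) / 5.5 = 103.64 (outside (0, 60))
Valid solutions in (0, 60): {5.45, 38.18} minutes.
First occurrence: t = 5.45 minutes.
The hands are at right angles at 5.45 minutes past 10:00.

Final answer: 5.45 minutes past 10:00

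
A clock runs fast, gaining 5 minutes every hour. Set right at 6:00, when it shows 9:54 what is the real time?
For every 60 true minutes, the faulty clock advances 65 minutes, so 1 faulty-clock minute corresponds to 60/65 true minutes.
From 6:00 to 9:54 on the faulty dial is 234 minutes.
True elapsed: 234 x 60/65 = 216 minutes = 3 hours and 36 minutes.
True time: 6:00 + 3 hours and 36 minutes = 9:36.

Final answer: 9:36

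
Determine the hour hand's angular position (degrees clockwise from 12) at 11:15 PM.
The hour hand moves 30 degrees per hour and 0.5 degrees per minute.
At 11:15: (11) x 30 + 15 x 0.5 = 330 + 7.5 = 337.5 degrees

Final answer: 337.5 degrees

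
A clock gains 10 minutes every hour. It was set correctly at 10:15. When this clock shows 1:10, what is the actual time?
For every 60 true minutes, the faulty clock advances 70 minutes, so 1 faulty-clock minute corresponds to 60/70 true minutes.
From 10:15 to 1:10 on the faulty dial is 175 minutes.
True elapsed: 175 x 60/70 = 150 minutes = 2 hours and 30 minutes.
True time: 10:15 + 2 hours and 30 minutes = 12:45.

Final answer: 12:45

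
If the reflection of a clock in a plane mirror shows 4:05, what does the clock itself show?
Reflection across the vertical (12-6) axis maps a hand at angle A degrees to (360 - A) degrees, which sends a reading of T minutes past 12:00 to (720 - T) minutes past 12:00.
Mirror reads 4:05 = 245 minutes past 12:00.
Actual time: (720 - 245) mod 720 = 475 minutes = 7:55.

Final answer: 7:55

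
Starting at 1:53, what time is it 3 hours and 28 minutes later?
Starting time: 1:53
Adding 28 minutes to 53 minutes: 53 + 28 = 81 minutes = 1 hour and 21 minutes
Adding 3 hours: 1 + 3 + 1 (carry) = 5
Final time: 5:21

Final answer: 5:21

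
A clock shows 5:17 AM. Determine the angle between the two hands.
Hour hand position: 5 x 30 + 17 x 0.5 = 158.5 degrees
Minute hand position: 17 x 6 = 102 degrees
Difference: |158.5 - 102| = 56.5 degrees
The angle between the hands is 56.5 degrees

Final answer: 56.5 degrees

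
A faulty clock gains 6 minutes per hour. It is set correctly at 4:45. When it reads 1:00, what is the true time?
For every 60 true minutes, the faulty clock advances 66 minutes, so 1 faulty-clock minute corresponds to 60/66 true minutes.
From 4:45 to 1:00 on the faulty dial is 495 minutes.
True elapsed: 495 x 60/66 = 450 minutes = 7 hours and 30 minutes.
True time: 4:45 + 7 hours and 30 minutes = 12:15.

Final answer: 12:15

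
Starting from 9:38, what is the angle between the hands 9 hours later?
First find the time 9 hours after 9:38.
Total minutes: 9 x 60 + 38 + 9 x 60 + 0 = 1118.
1118 mod 720 = 398 minutes = 6:38.
Now compute the angle at 6:38:
Hour hand: 6 x 30 + 38 x 0.5 = 199 degrees
Minute hand: 38 x 6 = 228 degrees
Difference: |199 - 228| = 29 degrees
The angle is 29 degrees

Final answer: 29 degrees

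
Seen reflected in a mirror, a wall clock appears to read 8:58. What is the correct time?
Reflection across the vertical (12-6) axis maps a hand at angle A degrees to (360 - A) degrees, which sends a reading of T minutes past 12:00 to (720 - T) minutes past 12:00.
Mirror reads 8:58 = 538 minutes past 12:00.
Actual time: (720 - 538) mod 720 = 182 minutes = 3:02.

Final answer: 3:02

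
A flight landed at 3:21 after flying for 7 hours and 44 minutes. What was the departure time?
Starting time: 3:21 = 201 total minutes past 12:00
Subtracting: 7 hours and 44 minutes = 464 minutes
201 - 464 = -263 (negative, add 12 hours = 720) = 457 minutes
= 7 hours and 37 minutes past 12:00 = 7:37

Final answer: 7:37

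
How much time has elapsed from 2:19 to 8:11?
From 2:19 to 8:11:
(8 x 60 + 11) - (2 x 60 + 19) = 491 - 139 = 352 minutes
= 5 hours and 52 minutes

Final answer: 5 hours and 52 minutes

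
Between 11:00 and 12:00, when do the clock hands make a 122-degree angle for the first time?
At t minutes past 11:00, the hour hand is at 30 x 11 + 0.5t degrees and the minute hand is at 6t degrees.
The smaller angle between them is 122 degrees when |30H - 5.5t| = 122 or |30H - 5.5t| = 238.
With H = 11, solve 30 x 11 - 5.5t = +/- target for each target:
  t = (30 x 11 - 122) / 5.5 = 37.82
  t = (30 x 11 + 122) / 5.5 = 82.18 (outside (0, 60))
  t = (30 x 11 - 238) / 5.5 = 16.73
  t = (30 x 11 + 238) / 5.5 = 103.27 (outside (0, 60))
Valid solutions in (0, 60): {16.73, 37.82} minutes.
The first occurrence is t = 16.73 minutes.
The hands form a 122-degree angle at 16.73 minutes past 11:00.

Final answer: 16.73 minutes past 11:00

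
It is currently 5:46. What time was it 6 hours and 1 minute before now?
Starting time: 5:46 = 346 total minutes past 12:00
Subtracting: 6 hours and 1 minute = 361 minutes
346 - 361 = -15 (negative, add 12 hours = 720) = 705 minutes
= 11 hours and 45 minutes past 12:00 = 11:45

Final answer: 11:45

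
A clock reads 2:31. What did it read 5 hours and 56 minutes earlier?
Starting time: 2:31 = 151 total minutes past 12:00
Subtracting: 5 hours and 56 minutes = 356 minutes
151 - 356 = -205 (negative, add 12 hours = 720) = 515 minutes
= 8 hours and 35 minutes past 12:00 = 8:35

Final answer: 8:35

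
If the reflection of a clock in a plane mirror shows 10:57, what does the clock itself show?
Reflection across the vertical (12-6) axis maps a hand at angle A degrees to (360 - A) degrees, which sends a reading of T minutes past 12:00 to (720 - T) minutes past 12:00.
Mirror reads 10:57 = 657 minutes past 12:00.
Actual time: (720 - 657) mod 720 = 63 minutes = 1:03.

Final answer: 1:03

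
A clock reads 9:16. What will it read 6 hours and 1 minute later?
Starting time: 9:16
Adding 1 minute to 16 minutes: 16 + 1 = 17 minutes
Adding 6 hours: 9 + 6 = 15 - 12 = 3
Final time: 3:17

Final answer: 3:17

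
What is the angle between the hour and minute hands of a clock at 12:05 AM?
Hour hand position: 0 x 30 + 5 x 0.5 = 2.5 degrees
Minute hand position: 5 x 6 = 30 degrees
Difference: |2.5 - 30| = 27.5 degrees
The angle between the hands is 27.5 degrees

Final answer: 27.5 degrees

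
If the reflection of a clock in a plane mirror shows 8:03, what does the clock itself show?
Reflection across the vertical (12-6) axis maps a hand at angle A degrees to (360 - A) degrees, which sends a reading of T minutes past 12:00 to (720 - T) minutes past 12:00.
Mirror reads 8:03 = 483 minutes past 12:00.
Actual time: (720 - 483) mod 720 = 237 minutes = 3:57.

Final answer: 3:57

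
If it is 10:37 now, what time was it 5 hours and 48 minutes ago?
Starting time: 10:37 = 637 total minutes past 12:00
Subtracting: 5 hours and 48 minutes = 348 minutes
637 - 348 = 289 minutes
= 4 hours and 49 minutes past 12:00 = 4:49

Final answer: 4:49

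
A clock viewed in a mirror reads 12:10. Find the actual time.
Reflection across the vertical (12-6) axis maps a hand at angle A degrees to (360 - A) degrees, which sends a reading of T minutes past 12:00 to (720 - T) minutes past 12:00.
Mirror reads 12:10 = 10 minutes past 12:00.
Actual time: (720 - 10) mod 720 = 710 minutes = 11:50.

Final answer: 11:50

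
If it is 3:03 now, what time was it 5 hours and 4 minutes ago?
Starting time: 3:03 = 183 total minutes past 12:00
Subtracting: 5 hours and 4 minutes = 304 minutes
183 - 304 = -121 (negative, add 12 hours = 720) = 599 minutes
= 9 hours and 59 minutes past 12:00 = 9:59

Final answer: 9:59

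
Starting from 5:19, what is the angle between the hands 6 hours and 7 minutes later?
First find the time 6 hours and 7 minutes after 5:19.
Total minutes: 5 x 60 + 19 + 6 x 60 + 7 = 686.
686 mod 720 = 686 minutes = 11:26.
Now compute the angle at 11:26:
Hour hand: 11 x 30 + 26 x 0.5 = 343 degrees
Minute hand: 26 x 6 = 156 degrees
Difference: |343 - 156| = 187 degrees
Smaller angle: 360 - 187 = 173 degrees

Final answer: 173 degrees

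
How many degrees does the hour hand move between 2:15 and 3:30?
The hour hand moves 0.5 degrees per minute.
Time elapsed: 3:30 - 2:15 = 75 minutes
Angular displacement: 75 x 0.5 = 37.5 degrees

Final answer: 37.5 degrees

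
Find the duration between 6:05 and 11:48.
From 6:05 to 11:48:
(11 x 60 + 48) - (6 x 60 + 5) = 708 - 365 = 343 minutes
= 5 hours and 43 minutes

Final answer: 5 hours and 43 minutes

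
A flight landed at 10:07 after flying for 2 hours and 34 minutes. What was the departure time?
Starting time: 10:07 = 607 total minutes past 12:00
Subtracting: 2 hours and 34 minutes = 154 minutes
607 - 154 = 453 minutes
= 7 hours and 33 minutes past 12:00 = 7:33

Final answer: 7:33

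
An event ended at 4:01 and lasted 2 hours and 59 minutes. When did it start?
Starting time: 4:01 = 241 total minutes past 12:00
Subtracting: 2 hours and 59 minutes = 179 minutes
241 - 179 = 62 minutes
= 1 hour and 2 minutes past 12:00 = 1:02

Final answer: 1:02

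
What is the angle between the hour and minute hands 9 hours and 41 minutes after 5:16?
First find the time 9 hours and 41 minutes after 5:16.
Total minutes: 5 x 60 + 16 + 9 x 60 + 41 = 897.
897 mod 720 = 177 minutes = 2:57.
Now compute the angle at 2:57:
Hour hand: 2 x 30 + 57 x 0.5 = 88.5 degrees
Minute hand: 57 x 6 = 342 degrees
Difference: |88.5 - 342| = 253.5 degrees
Smaller angle: 360 - 253.5 = 106.5 degrees

Final answer: 106.5 degrees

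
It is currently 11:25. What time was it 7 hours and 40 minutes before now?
Starting time: 11:25 = 685 total minutes past 12:00
Subtracting: 7 hours and 40 minutes = 460 minutes
685 - 460 = 225 minutes
= 3 hours and 45 minutes past 12:00 = 3:45

Final answer: 3:45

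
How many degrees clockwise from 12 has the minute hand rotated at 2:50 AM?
The minute hand moves 6 degrees per minute.
At 2:50: 50 x 6 = 300 degrees

Final answer: 300 degrees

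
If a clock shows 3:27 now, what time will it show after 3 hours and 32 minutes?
Starting time: 3:27
Adding 32 minutes to 27 minutes: 27 + 32 = 59 minutes
Adding 3 hours: 3 + 3 = 6
Final time: 6:59

Final answer: 6:59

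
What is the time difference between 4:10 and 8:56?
From 4:10 to 8:56:
(8 x 60 + 56) - (4 x 60 + 10) = 536 - 250 = 286 minutes
= 4 hours and 46 minutes

Final answer: 4 hours and 46 minutes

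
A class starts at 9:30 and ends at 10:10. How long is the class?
From 9:30 to 10:10:
(10 x 60 + 10) - (9 x 60 + 30) = 610 - 570 = 40 minutes
= 40 minutes

Final answer: 40 minutes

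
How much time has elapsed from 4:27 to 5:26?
From 4:27 to 5:26:
(5 x 60 + 26) - (4 x 60 + 27) = 326 - 267 = 59 minutes
= 59 minutes

Final answer: 59 minutes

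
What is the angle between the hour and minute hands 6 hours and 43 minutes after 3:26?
First find the time 6 hours and 43 minutes after 3:26.
Total minutes: 3 x 60 + 26 + 6 x 60 + 43 = 609.
609 mod 720 = 609 minutes = 10:09.
Now compute the angle at 10:09:
Hour hand: 10 x 30 + 9 x 0.5 = 304.5 degrees
Minute hand: 9 x 6 = 54 degrees
Difference: |304.5 - 54| = 250.5 degrees
Smaller angle: 360 - 250.5 = 109.5 degrees

Final answer: 109.5 degrees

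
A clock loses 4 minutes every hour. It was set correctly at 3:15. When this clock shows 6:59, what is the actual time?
For every 60 true minutes, the faulty clock advances 56 minutes, so 1 faulty-clock minute corresponds to 60/56 true minutes.
From 3:15 to 6:59 on the faulty dial is 224 minutes.
True elapsed: 224 x 60/56 = 240 minutes = 4 hours.
True time: 3:15 + 4 hours = 7:15.

Final answer: 7:15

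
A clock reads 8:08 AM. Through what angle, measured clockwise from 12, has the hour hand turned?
The hour hand moves 30 degrees per hour and 0.5 degrees per minute.
At 8:08: (8) x 30 + 8 x 0.5 = 240 + 4 = 244 degrees

Final answer: 244 degrees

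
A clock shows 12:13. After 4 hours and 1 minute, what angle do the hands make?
First find the time 4 hours and 1 minute after 12:13.
Total minutes: 12 x 60 + 13 + 4 x 60 + 1 = 974.
974 mod 720 = 254 minutes = 4:14.
Now compute the angle at 4:14:
Hour hand: 4 x 30 + 14 x 0.5 = 127 degrees
Minute hand: 14 x 6 = 84 degrees
Difference: |127 - 84| = 43 degrees
The angle is 43 degrees

Final answer: 43 degrees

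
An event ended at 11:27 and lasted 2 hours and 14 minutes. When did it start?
Starting time: 11:27 = 687 total minutes past 12:00
Subtracting: 2 hours and 14 minutes = 134 minutes
687 - 134 = 553 minutes
= 9 hours and 13 minutes past 12:00 = 9:13

Final answer: 9:13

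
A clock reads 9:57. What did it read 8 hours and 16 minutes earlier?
Starting time: 9:57 = 597 total minutes past 12:00
Subtracting: 8 hours and 16 minutes = 496 minutes
597 - 496 = 101 minutes
= 1 hour and 41 minutes past 12:00 = 1:41

Final answer: 1:41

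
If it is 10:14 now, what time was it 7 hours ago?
Starting time: 10:14 = 614 total minutes past 12:00
Subtracting: 7 hours = 420 minutes
614 - 420 = 194 minutes
= 3 hours and 14 minutes past 12:00 = 3:14

Final answer: 3:14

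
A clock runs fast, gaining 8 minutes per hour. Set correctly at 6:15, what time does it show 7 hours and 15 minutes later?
For every 60 true minutes, the faulty clock advances 60 + 8 = 68 minutes.
True elapsed: 7 hours and 15 minutes = 435 minutes.
Faulty clock advances: 435 x 68/60 = 493 minutes (drift: 58 minutes ahead).
Shown time: 6:15 + 493 minutes = 2:28.

Final answer: 2:28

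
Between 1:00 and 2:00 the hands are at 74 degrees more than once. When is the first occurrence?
At t minutes past 1:00, the hour hand is at 30 x 1 + 0.5t degrees and the minute hand is at 6t degrees.
The smaller angle between them is 74 degrees when |30H - 5.5t| = 74 or |30H - 5.5t| = 286.
With H = 1, solve 30 x 1 - 5.5t = +/- target for each target:
  t = (30 x 1 - 74) / 5.5 = -8 (outside (0, 60))
  t = (30 x 1 + 74) / 5.5 = 18.91
  t = (30 x 1 - 286) / 5.5 = -46.55 (outside (0, 60))
  t = (30 x 1 + 286) / 5.5 = 57.45
Valid solutions in (0, 60): {18.91, 57.45} minutes.
The first occurrence is t = 18.91 minutes.
The hands form a 74-degree angle at 18.91 minutes past 1:00.

Final answer: 18.91 minutes past 1:00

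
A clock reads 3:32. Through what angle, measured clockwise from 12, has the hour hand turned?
The hour hand moves 30 degrees per hour and 0.5 degrees per minute.
At 3:32: (3) x 30 + 32 x 0.5 = 90 + 16 = 106 degrees

Final answer: 106 degrees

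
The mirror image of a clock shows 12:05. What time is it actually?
Reflection across the vertical (12-6) axis maps a hand at angle A degrees to (360 - A) degrees, which sends a reading of T minutes past 12:00 to (720 - T) minutes past 12:00.
Mirror reads 12:05 = 5 minutes past 12:00.
Actual time: (720 - 5) mod 720 = 715 minutes = 11:55.

Final answer: 11:55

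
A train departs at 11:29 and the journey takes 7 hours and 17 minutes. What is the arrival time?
Starting time: 11:29
Adding 17 minutes to 29 minutes: 29 + 17 = 46 minutes
Adding 7 hours: 11 + 7 = 18 - 12 = 6
Final time: 6:46

Final answer: 6:46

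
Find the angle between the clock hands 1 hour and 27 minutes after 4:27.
First find the time 1 hour and 27 minutes after 4:27.
Total minutes: 4 x 60 + 27 + 1 x 60 + 27 = 354.
354 mod 720 = 354 minutes = 5:54.
Now compute the angle at 5:54:
Hour hand: 5 x 30 + 54 x 0.5 = 177 degrees
Minute hand: 54 x 6 = 324 degrees
Difference: |177 - 324| = 147 degrees
The angle is 147 degrees

Final answer: 147 degrees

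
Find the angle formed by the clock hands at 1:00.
Hour hand position: 1 x 30 + 0 x 0.5 = 30 degrees
Minute hand position: 0 x 6 = 0 degrees
Difference: |30 - 0| = 30 degrees
The angle between the hands is 30 degrees

Final answer: 30 degrees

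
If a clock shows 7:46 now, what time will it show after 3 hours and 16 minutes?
Starting time: 7:46
Adding 16 minutes to 46 minutes: 46 + 16 = 62 minutes = 1 hour and 2 minutes
Adding 3 hours: 7 + 3 + 1 (carry) = 11
Final time: 11:02

Final answer: 11:02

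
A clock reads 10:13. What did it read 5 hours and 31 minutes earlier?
Starting time: 10:13 = 613 total minutes past 12:00
Subtracting: 5 hours and 31 minutes = 331 minutes
613 - 331 = 282 minutes
= 4 hours and 42 minutes past 12:00 = 4:42

Final answer: 4:42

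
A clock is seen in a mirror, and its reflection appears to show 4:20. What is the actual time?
Reflection across the vertical (12-6) axis maps a hand at angle A degrees to (360 - A) degrees, which sends a reading of T minutes past 12:00 to (720 - T) minutes past 12:00.
Mirror reads 4:20 = 260 minutes past 12:00.
Actual time: (720 - 260) mod 720 = 460 minutes = 7:40.

Final answer: 7:40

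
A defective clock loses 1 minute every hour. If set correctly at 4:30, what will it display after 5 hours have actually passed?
For every 60 true minutes, the faulty clock advances 60 - 1 = 59 minutes.
True elapsed: 5 hours = 300 minutes.
Faulty clock advances: 300 x 59/60 = 295 minutes (drift: 5 minutes behind).
Shown time: 4:30 + 295 minutes = 9:25.

Final answer: 9:25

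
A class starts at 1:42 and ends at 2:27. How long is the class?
From 1:42 to 2:27:
(2 x 60 + 27) - (1 x 60 + 42) = 147 - 102 = 45 minutes
= 45 minutes

Final answer: 45 minutes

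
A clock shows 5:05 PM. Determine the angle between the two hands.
Hour hand position: 5 x 30 + 5 x 0.5 = 152.5 degrees
Minute hand position: 5 x 6 = 30 degrees
Difference: |152.5 - 30| = 122.5 degrees
The angle between the hands is 122.5 degrees

Final answer: 122.5 degrees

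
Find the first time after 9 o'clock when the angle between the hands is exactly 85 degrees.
At t minutes past 9:00, the hour hand is at 30 x 9 + 0.5t degrees and the minute hand is at 6t degrees.
The smaller angle between them is 85 degrees when |30H - 5.5t| = 85 or |30H - 5.5t| = 275.
With H = 9, solve 30 x 9 - 5.5t = +/- target for each target:
  t = (30 x 9 - 85) / 5.5 = 33.64
  t = (30 x 9 + 85) / 5.5 = 64.55 (outside (0, 60))
  t = (30 x 9 - 275) / 5.5 = -0.91 (outside (0, 60))
  t = (30 x 9 + 275) / 5.5 = 99.09 (outside (0, 60))
Valid solutions in (0, 60): {33.64} minutes.
The first occurrence is t = 33.64 minutes.
The hands form a 85-degree angle at 33.64 minutes past 9:00.

Final answer: 33.64 minutes past 9:00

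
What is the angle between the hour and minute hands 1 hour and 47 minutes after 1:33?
First find the time 1 hour and 47 minutes after 1:33.
Total minutes: 1 x 60 + 33 + 1 x 60 + 47 = 200.
200 mod 720 = 200 minutes = 3:20.
Now compute the angle at 3:20:
Hour hand: 3 x 30 + 20 x 0.5 = 100 degrees
Minute hand: 20 x 6 = 120 degrees
Difference: |100 - 120| = 20 degrees
The angle is 20 degrees

Final answer: 20 degrees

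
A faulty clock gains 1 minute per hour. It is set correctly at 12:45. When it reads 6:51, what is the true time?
For every 60 true minutes, the faulty clock advances 61 minutes, so 1 faulty-clock minute corresponds to 60/61 true minutes.
From 12:45 to 6:51 on the faulty dial is 366 minutes.
True elapsed: 366 x 60/61 = 360 minutes = 6 hours.
True time: 12:45 + 6 hours = 6:45.

Final answer: 6:45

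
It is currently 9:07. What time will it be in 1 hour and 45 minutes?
Starting time: 9:07
Adding 45 minutes to 7 minutes: 7 + 45 = 52 minutes
Adding 1 hour: 9 + 1 = 10
Final time: 10:52

Final answer: 10:52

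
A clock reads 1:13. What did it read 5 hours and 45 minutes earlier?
Starting time: 1:13 = 73 total minutes past 12:00
Subtracting: 5 hours and 45 minutes = 345 minutes
73 - 345 = -272 (negative, add 12 hours = 720) = 448 minutes
= 7 hours and 28 minutes past 12:00 = 7:28

Final answer: 7:28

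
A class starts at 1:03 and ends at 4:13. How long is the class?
From 1:03 to 4:13:
(4 x 60 + 13) - (1 x 60 + 3) = 253 - 63 = 190 minutes
= 3 hours and 10 minutes

Final answer: 3 hours and 10 minutes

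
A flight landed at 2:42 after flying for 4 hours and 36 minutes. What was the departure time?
Starting time: 2:42 = 162 total minutes past 12:00
Subtracting: 4 hours and 36 minutes = 276 minutes
162 - 276 = -114 (negative, add 12 hours = 720) = 606 minutes
= 10 hours and 6 minutes past 12:00 = 10:06

Final answer: 10:06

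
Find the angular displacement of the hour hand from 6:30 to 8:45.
The hour hand moves 0.5 degrees per minute.
Time elapsed: 8:45 - 6:30 = 135 minutes
Angular displacement: 135 x 0.5 = 67.5 degrees

Final answer: 67.5 degrees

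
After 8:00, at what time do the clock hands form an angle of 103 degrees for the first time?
At t minutes past 8:00, the hour hand is at 30 x 8 + 0.5t degrees and the minute hand is at 6t degrees.
The smaller angle between them is 103 degrees when |30H - 5.5t| = 103 or |30H - 5.5t| = 257.
With H = 8, solve 30 x 8 - 5.5t = +/- target for each target:
  t = (30 x 8 - 103) / 5.5 = 24.91
  t = (30 x 8 + 103) / 5.5 = 62.36 (outside (0, 60))
  t = (30 x 8 - 257) / 5.5 = -3.09 (outside (0, 60))
  t = (30 x 8 + 257) / 5.5 = 90.36 (outside (0, 60))
Valid solutions in (0, 60): {24.91} minutes.
The first occurrence is t = 24.91 minutes.
The hands form a 103-degree angle at 24.91 minutes past 8:00.

Final answer: 24.91 minutes past 8:00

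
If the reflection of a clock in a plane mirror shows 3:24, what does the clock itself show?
Reflection across the vertical (12-6) axis maps a hand at angle A degrees to (360 - A) degrees, which sends a reading of T minutes past 12:00 to (720 - T) minutes past 12:00.
Mirror reads 3:24 = 204 minutes past 12:00.
Actual time: (720 - 204) mod 720 = 516 minutes = 8:36.

Final answer: 8:36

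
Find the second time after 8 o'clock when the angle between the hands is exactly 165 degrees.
At t minutes past 8:00, the hour hand is at 30 x 8 + 0.5t degrees and the minute hand is at 6t degrees.
The smaller angle between them is 165 degrees when |30H - 5.5t| = 165 or |30H - 5.5t| = 195.
With H = 8, solve 30 x 8 - 5.5t = +/- target for each target:
  t = (30 x 8 - 165) / 5.5 = 13.64
  t = (30 x 8 + 165) / 5.5 = 73.64 (outside (0, 60))
  t = (30 x 8 - 195) / 5.5 = 8.18
  t = (30 x 8 + 195) / 5.5 = 79.09 (outside (0, 60))
Valid solutions in (0, 60): {8.18, 13.64} minutes.
The second occurrence is t = 13.64 minutes.
The hands form a 165-degree angle at 13.64 minutes past 8:00.

Final answer: 13.64 minutes past 8:00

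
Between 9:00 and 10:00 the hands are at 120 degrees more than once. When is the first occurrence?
At t minutes past 9:00, the hour hand is at 30 x 9 + 0.5t degrees and the minute hand is at 6t degrees.
The smaller angle between them is 120 degrees when |30H - 5.5t| = 120 or |30H - 5.5t| = 240.
With H = 9, solve 30 x 9 - 5.5t = +/- target for each target:
  t = (30 x 9 - 120) / 5.5 = 27.27
  t = (30 x 9 + 120) / 5.5 = 70.91 (outside (0, 60))
  t = (30 x 9 - 240) / 5.5 = 5.45
  t = (30 x 9 + 240) / 5.5 = 92.73 (outside (0, 60))
Valid solutions in (0, 60): {5.45, 27.27} minutes.
The first occurrence is t = 5.45 minutes.
The hands form a 120-degree angle at 5.45 minutes past 9:00.

Final answer: 5.45 minutes past 9:00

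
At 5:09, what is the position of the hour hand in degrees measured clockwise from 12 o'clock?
The hour hand moves 30 degrees per hour and 0.5 degrees per minute.
At 5:09: (5) x 30 + 9 x 0.5 = 150 + 4.5 = 154.5 degrees

Final answer: 154.5 degrees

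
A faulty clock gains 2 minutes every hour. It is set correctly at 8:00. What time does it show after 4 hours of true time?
For every 60 true minutes, the faulty clock advances 60 + 2 = 62 minutes.
True elapsed: 4 hours = 240 minutes.
Faulty clock advances: 240 x 62/60 = 248 minutes (drift: 8 minutes ahead).
Shown time: 8:00 + 248 minutes = 12:08.

Final answer: 12:08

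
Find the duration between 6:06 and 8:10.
From 6:06 to 8:10:
(8 x 60 + 10) - (6 x 60 + 6) = 490 - 366 = 124 minutes
= 2 hours and 4 minutes

Final answer: 2 hours and 4 minutes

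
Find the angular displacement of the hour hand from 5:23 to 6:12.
The hour hand moves 0.5 degrees per minute.
Time elapsed: 6:12 - 5:23 = 49 minutes
Angular displacement: 49 x 0.5 = 24.5 degrees

Final answer: 24.5 degrees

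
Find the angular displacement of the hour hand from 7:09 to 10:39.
The hour hand moves 0.5 degrees per minute.
Time elapsed: 10:39 - 7:09 = 210 minutes
Angular displacement: 210 x 0.5 = 105 degrees

Final answer: 105 degrees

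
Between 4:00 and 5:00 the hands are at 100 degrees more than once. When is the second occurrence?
At t minutes past 4:00, the hour hand is at 30 x 4 + 0.5t degrees and the minute hand is at 6t degrees.
The smaller angle between them is 100 degrees when |30H - 5.5t| = 100 or |30H - 5.5t| = 260.
With H = 4, solve 30 x 4 - 5.5t = +/- target for each target:
  t = (30 x 4 - 100) / 5.5 = 3.64
  t = (30 x 4 + 100) / 5.5 = 40
  t = (30 x 4 - 260) / 5.5 = -25.45 (outside (0, 60))
  t = (30 x 4 + 260) / 5.5 = 69.09 (outside (0, 60))
Valid solutions in (0, 60): {3.64, 40} minutes.
The second occurrence is t = 40 minutes.
The hands form a 100-degree angle at 40 minutes past 4:00.

Final answer: 40 minutes past 4:00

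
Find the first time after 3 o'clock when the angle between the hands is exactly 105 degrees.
At t minutes past 3:00, the hour hand is at 30 x 3 + 0.5t degrees and the minute hand is at 6t degrees.
The smaller angle between them is 105 degrees when |30H - 5.5t| = 105 or |30H - 5.5t| = 255.
With H = 3, solve 30 x 3 - 5.5t = +/- target for each target:
  t = (30 x 3 - 105) / 5.5 = -2.73 (outside (0, 60))
  t = (30 x 3 + 105) / 5.5 = 35.45
  t = (30 x 3 - 255) / 5.5 = -30 (outside (0, 60))
  t = (30 x 3 + 255) / 5.5 = 62.73 (outside (0, 60))
Valid solutions in (0, 60): {35.45} minutes.
The first occurrence is t = 35.45 minutes.
The hands form a 105-degree angle at 35.45 minutes past 3:00.

Final answer: 35.45 minutes past 3:00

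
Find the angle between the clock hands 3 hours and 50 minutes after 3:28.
First find the time 3 hours and 50 minutes after 3:28.
Total minutes: 3 x 60 + 28 + 3 x 60 + 50 = 438.
438 mod 720 = 438 minutes = 7:18.
Now compute the angle at 7:18:
Hour hand: 7 x 30 + 18 x 0.5 = 219 degrees
Minute hand: 18 x 6 = 108 degrees
Difference: |219 - 108| = 111 degrees
The angle is 111 degrees

Final answer: 111 degrees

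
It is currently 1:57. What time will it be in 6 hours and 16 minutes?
Starting time: 1:57
Adding 16 minutes to 57 minutes: 57 + 16 = 73 minutes = 1 hour and 13 minutes
Adding 6 hours: 1 + 6 + 1 (carry) = 8
Final time: 8:13

Final answer: 8:13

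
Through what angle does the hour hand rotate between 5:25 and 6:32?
The hour hand moves 0.5 degrees per minute.
Time elapsed: 6:32 - 5:25 = 67 minutes
Angular displacement: 67 x 0.5 = 33.5 degrees

Final answer: 33.5 degrees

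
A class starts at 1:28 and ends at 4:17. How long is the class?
From 1:28 to 4:17:
(4 x 60 + 17) - (1 x 60 + 28) = 257 - 88 = 169 minutes
= 2 hours and 49 minutes

Final answer: 2 hours and 49 minutes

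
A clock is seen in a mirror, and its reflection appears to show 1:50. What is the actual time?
Reflection across the vertical (12-6) axis maps a hand at angle A degrees to (360 - A) degrees, which sends a reading of T minutes past 12:00 to (720 - T) minutes past 12:00.
Mirror reads 1:50 = 110 minutes past 12:00.
Actual time: (720 - 110) mod 720 = 610 minutes = 10:10.

Final answer: 10:10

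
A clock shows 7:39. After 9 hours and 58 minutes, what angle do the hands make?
First find the time 9 hours and 58 minutes after 7:39.
Total minutes: 7 x 60 + 39 + 9 x 60 + 58 = 1057.
1057 mod 720 = 337 minutes = 5:37.
Now compute the angle at 5:37:
Hour hand: 5 x 30 + 37 x 0.5 = 168.5 degrees
Minute hand: 37 x 6 = 222 degrees
Difference: |168.5 - 222| = 53.5 degrees
The angle is 53.5 degrees

Final answer: 53.5 degrees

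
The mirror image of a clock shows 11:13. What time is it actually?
Reflection across the vertical (12-6) axis maps a hand at angle A degrees to (360 - A) degrees, which sends a reading of T minutes past 12:00 to (720 - T) minutes past 12:00.
Mirror reads 11:13 = 673 minutes past 12:00.
Actual time: (720 - 673) mod 720 = 47 minutes = 12:47.

Final answer: 12:47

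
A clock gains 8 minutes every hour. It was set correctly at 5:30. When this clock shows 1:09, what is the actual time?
For every 60 true minutes, the faulty clock advances 68 minutes, so 1 faulty-clock minute corresponds to 60/68 true minutes.
From 5:30 to 1:09 on the faulty dial is 459 minutes.
True elapsed: 459 x 60/68 = 405 minutes = 6 hours and 45 minutes.
True time: 5:30 + 6 hours and 45 minutes = 12:15.

Final answer: 12:15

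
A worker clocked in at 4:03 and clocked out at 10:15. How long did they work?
From 4:03 to 10:15:
(10 x 60 + 15) - (4 x 60 + 3) = 615 - 243 = 372 minutes
= 6 hours and 12 minutes

Final answer: 6 hours and 12 minutes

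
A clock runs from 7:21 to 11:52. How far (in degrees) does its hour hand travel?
The hour hand moves 0.5 degrees per minute.
Time elapsed: 11:52 - 7:21 = 271 minutes
Angular displacement: 271 x 0.5 = 135.5 degrees

Final answer: 135.5 degrees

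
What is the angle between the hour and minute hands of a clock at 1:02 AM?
Hour hand position: 1 x 30 + 2 x 0.5 = 31 degrees
Minute hand position: 2 x 6 = 12 degrees
Difference: |31 - 12| = 19 degrees
The angle between the hands is 19 degrees

Final answer: 19 degrees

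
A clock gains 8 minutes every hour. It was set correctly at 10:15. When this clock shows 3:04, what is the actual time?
For every 60 true minutes, the faulty clock advances 68 minutes, so 1 faulty-clock minute corresponds to 60/68 true minutes.
From 10:15 to 3:04 on the faulty dial is 289 minutes.
True elapsed: 289 x 60/68 = 255 minutes = 4 hours and 15 minutes.
True time: 10:15 + 4 hours and 15 minutes = 2:30.

Final answer: 2:30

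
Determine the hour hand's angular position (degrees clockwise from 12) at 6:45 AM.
The hour hand moves 30 degrees per hour and 0.5 degrees per minute.
At 6:45: (6) x 30 + 45 x 0.5 = 180 + 22.5 = 202.5 degrees

Final answer: 202.5 degrees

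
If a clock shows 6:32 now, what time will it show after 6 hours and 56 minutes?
Starting time: 6:32
Adding 56 minutes to 32 minutes: 32 + 56 = 88 minutes = 1 hour and 28 minutes
Adding 6 hours: 6 + 6 + 1 (carry) = 13 - 12 = 1
Final time: 1:28

Final answer: 1:28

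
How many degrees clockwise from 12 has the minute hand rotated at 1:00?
The minute hand moves 6 degrees per minute.
At 1:00: 0 x 6 = 0 degrees

Final answer: 0 degrees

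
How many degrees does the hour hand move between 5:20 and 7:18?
The hour hand moves 0.5 degrees per minute.
Time elapsed: 7:18 - 5:20 = 118 minutes
Angular displacement: 118 x 0.5 = 59 degrees

Final answer: 59 degrees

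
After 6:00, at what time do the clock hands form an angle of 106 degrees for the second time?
At t minutes past 6:00, the hour hand is at 30 x 6 + 0.5t degrees and the minute hand is at 6t degrees.
The smaller angle between them is 106 degrees when |30H - 5.5t| = 106 or |30H - 5.5t| = 254.
With H = 6, solve 30 x 6 - 5.5t = +/- target for each target:
  t = (30 x 6 - 106) / 5.5 = 13.45
  t = (30 x 6 + 106) / 5.5 = 52
  t = (30 x 6 - 254) / 5.5 = -13.45 (outside (0, 60))
  t = (30 x 6 + 254) / 5.5 = 78.91 (outside (0, 60))
Valid solutions in (0, 60): {13.45, 52} minutes.
The second occurrence is t = 52 minutes.
The hands form a 106-degree angle at 52 minutes past 6:00.

Final answer: 52 minutes past 6:00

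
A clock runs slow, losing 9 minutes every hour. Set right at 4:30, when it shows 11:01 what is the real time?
For every 60 true minutes, the faulty clock advances 51 minutes, so 1 faulty-clock minute corresponds to 60/51 true minutes.
From 4:30 to 11:01 on the faulty dial is 391 minutes.
True elapsed: 391 x 60/51 = 460 minutes = 7 hours and 40 minutes.
True time: 4:30 + 7 hours and 40 minutes = 12:10.

Final answer: 12:10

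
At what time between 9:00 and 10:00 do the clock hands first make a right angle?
At t minutes past 9:00, the hour hand is at 30 x 9 + 0.5t degrees and the minute hand is at 6t degrees.
The smaller angle between them is 90 degrees when |30H - 5.5t| = 90 or |30H - 5.5t| = 270.
With H = 9, solve 30 x 9 - 5.5t = +/- target for each target:
  t = (30 x 9 - 90) / 5.5 = 32.73
  t = (30 x 9 + 90) / 5.5 = 65.45 (outside (0, 60))
  t = (30 x 9 - 270) / 5.5 = 0 (outside (0, 60))
  t = (30 x 9 + 270) / 5.5 = 98.18 (outside (0, 60))
Valid solutions in (0, 60): {32.73} minutes.
First occurrence: t = 32.73 minutes.
The hands are at right angles at 32.73 minutes past 9:00.

Final answer: 32.73 minutes past 9:00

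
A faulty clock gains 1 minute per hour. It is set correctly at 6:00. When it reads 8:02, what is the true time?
For every 60 true minutes, the faulty clock advances 61 minutes, so 1 faulty-clock minute corresponds to 60/61 true minutes.
From 6:00 to 8:02 on the faulty dial is 122 minutes.
True elapsed: 122 x 60/61 = 120 minutes = 2 hours.
True time: 6:00 + 2 hours = 8:00.

Final answer: 8:00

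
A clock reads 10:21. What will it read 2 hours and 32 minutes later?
Starting time: 10:21
Adding 32 minutes to 21 minutes: 21 + 32 = 53 minutes
Adding 2 hours: 10 + 2 = 12
Final time: 12:53

Final answer: 12:53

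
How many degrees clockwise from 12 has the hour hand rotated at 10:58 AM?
The hour hand moves 30 degrees per hour and 0.5 degrees per minute.
At 10:58: (10) x 30 + 58 x 0.5 = 300 + 29 = 329 degrees

Final answer: 329 degrees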